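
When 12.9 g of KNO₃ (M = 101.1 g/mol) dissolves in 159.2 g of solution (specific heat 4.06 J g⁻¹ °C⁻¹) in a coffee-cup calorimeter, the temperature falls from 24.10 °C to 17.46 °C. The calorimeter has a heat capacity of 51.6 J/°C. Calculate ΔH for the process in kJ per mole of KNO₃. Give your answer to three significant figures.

|ΔT| = |17.46 − 24.10| = 6.64 °C
|q_surr| = (159.2 × 4.06 + 51.6) × 6.64 = 697.952 × 6.64 = 4634 J
n(KNO₃) = 12.9 / 101.1 = 0.1276 mol
Temperature fell, so q_rxn = +|q_surr| = 4.634 kJ
ΔH = q_rxn / n = 36.32 kJ/mol

ΔH = 36.3 kJ/mol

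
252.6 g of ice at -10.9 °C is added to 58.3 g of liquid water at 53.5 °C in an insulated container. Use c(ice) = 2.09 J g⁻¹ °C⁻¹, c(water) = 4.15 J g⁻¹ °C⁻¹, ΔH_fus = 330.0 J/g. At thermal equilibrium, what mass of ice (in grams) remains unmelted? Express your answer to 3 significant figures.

Heat to warm all ice to 0 °C: 252.6×2.09×10.9 = 5754.5 J
Heat released by water cooling to 0 °C: 58.3×4.15×53.5 = 12944 J
12944 J < 5754.5 + 252.6×330.0 = 89112.5 J, so not all ice melts; final T = 0 °C.
Heat left for melting: 12944 − 5754.5 = 7189.5 J
Mass melted = 7189.5 / 330.0 = 21.79 g
Ice remaining = 252.6 − 21.79 = 230.81 g

m_ice remaining = 231 g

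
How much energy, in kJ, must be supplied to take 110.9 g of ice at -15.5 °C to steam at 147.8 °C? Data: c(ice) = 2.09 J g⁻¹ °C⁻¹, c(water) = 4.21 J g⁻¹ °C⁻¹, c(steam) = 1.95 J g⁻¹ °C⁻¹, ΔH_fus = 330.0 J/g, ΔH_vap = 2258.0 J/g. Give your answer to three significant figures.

q = 348 kJ

q1 (heat ice -15.5→0.0 °C): 110.9 × 2.09 × 15.5 = 3593 J
q2 (melt at 0 °C): 110.9 × 330.0 = 36597 J
q3 (heat water 0.0→100.0 °C): 110.9 × 4.21 × 100.0 = 46689 J
q4 (vaporize at 100 °C): 110.9 × 2258.0 = 250412 J
q5 (heat steam 100.0→147.8 °C): 110.9 × 1.95 × 47.8 = 10337 J
Total: 3593 + 36597 + 46689 + 250412 + 10337 = 347628 J = 348 kJ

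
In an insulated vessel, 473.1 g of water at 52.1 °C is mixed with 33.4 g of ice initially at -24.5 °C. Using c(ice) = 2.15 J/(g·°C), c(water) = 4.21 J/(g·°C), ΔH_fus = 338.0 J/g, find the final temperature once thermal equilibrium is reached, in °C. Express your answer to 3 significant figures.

Heat to bring ice to 0 °C and melt it: q₁ = 33.4×2.15×24.5 + 33.4×338.0 = 13049 J
Heat the water can supply cooling to 0 °C: 473.1×4.21×52.1 = 103770 J > q₁, so all ice melts.
Energy balance: 473.1×4.21×(52.1 − T) = 13049 + 33.4×4.21×(T − 0)
1991.751(52.1 − T) = 13049 + 140.614 T
103770 − 13049 = 2132.365 T
T = 90721 / 2132.365 = 42.54 °C

T_f = 42.5 °C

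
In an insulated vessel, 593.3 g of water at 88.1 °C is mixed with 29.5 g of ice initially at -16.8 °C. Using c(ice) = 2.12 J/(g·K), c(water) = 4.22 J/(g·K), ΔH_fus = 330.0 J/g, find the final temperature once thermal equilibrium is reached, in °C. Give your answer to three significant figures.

T_f = 79.8 °C

Heat to bring ice to 0 °C and melt it: q₁ = 29.5×2.12×16.8 + 29.5×330.0 = 10786 J
Heat the water can supply cooling to 0 °C: 593.3×4.22×88.1 = 220578 J > q₁, so all ice melts.
Energy balance: 593.3×4.22×(88.1 − T) = 10786 + 29.5×4.22×(T − 0)
2503.726(88.1 − T) = 10786 + 124.49 T
220578 − 10786 = 2628.216 T
T = 209792 / 2628.216 = 79.82 °C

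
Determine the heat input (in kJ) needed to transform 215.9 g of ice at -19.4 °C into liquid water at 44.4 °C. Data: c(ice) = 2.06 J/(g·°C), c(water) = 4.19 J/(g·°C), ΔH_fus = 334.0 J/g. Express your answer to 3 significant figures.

q1 (heat ice -19.4→0.0 °C): 215.9 × 2.06 × 19.4 = 8628 J
q2 (melt at 0 °C): 215.9 × 334.0 = 72111 J
q3 (heat water 0.0→44.4 °C): 215.9 × 4.19 × 44.4 = 40165 J
Total: 8628 + 72111 + 40165 = 120904 J = 121 kJ

q = 121 kJ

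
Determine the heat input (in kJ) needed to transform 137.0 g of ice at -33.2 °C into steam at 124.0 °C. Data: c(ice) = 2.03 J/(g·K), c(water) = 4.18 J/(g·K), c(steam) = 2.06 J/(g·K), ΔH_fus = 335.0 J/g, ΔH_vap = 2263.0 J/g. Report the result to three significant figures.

q1 (heat ice -33.2→0.0 °C): 137.0 × 2.03 × 33.2 = 9233 J
q2 (melt at 0 °C): 137.0 × 335.0 = 45895 J
q3 (heat water 0.0→100.0 °C): 137.0 × 4.18 × 100.0 = 57266 J
q4 (vaporize at 100 °C): 137.0 × 2263.0 = 310031 J
q5 (heat steam 100.0→124.0 °C): 137.0 × 2.06 × 24.0 = 6773 J
Total: 9233 + 45895 + 57266 + 310031 + 6773 = 429198 J = 429 kJ

q = 429 kJ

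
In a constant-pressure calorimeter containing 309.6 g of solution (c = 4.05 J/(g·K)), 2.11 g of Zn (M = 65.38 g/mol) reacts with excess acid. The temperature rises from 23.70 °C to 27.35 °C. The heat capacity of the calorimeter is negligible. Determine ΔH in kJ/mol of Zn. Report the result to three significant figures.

ΔH = -142 kJ/mol

|ΔT| = |27.35 − 23.70| = 3.65 °C
|q_surr| = (309.6 × 4.05) × 3.65 = 1253.88 × 3.65 = 4577 J
n(Zn) = 2.11 / 65.38 = 0.03227 mol
Temperature rose, so q_rxn = −|q_surr| = -4.577 kJ
ΔH = q_rxn / n = -141.8 kJ/mol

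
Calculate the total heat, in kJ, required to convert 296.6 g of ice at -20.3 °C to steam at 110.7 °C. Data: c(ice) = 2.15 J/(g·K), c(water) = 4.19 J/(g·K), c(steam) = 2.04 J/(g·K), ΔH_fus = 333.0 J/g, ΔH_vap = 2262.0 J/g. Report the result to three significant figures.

q = 913 kJ

q1 (heat ice -20.3→0.0 °C): 296.6 × 2.15 × 20.3 = 12945 J
q2 (melt at 0 °C): 296.6 × 333.0 = 98768 J
q3 (heat water 0.0→100.0 °C): 296.6 × 4.19 × 100.0 = 124275 J
q4 (vaporize at 100 °C): 296.6 × 2262.0 = 670909 J
q5 (heat steam 100.0→110.7 °C): 296.6 × 2.04 × 10.7 = 6474 J
Total: 12945 + 98768 + 124275 + 670909 + 6474 = 913371 J = 913 kJ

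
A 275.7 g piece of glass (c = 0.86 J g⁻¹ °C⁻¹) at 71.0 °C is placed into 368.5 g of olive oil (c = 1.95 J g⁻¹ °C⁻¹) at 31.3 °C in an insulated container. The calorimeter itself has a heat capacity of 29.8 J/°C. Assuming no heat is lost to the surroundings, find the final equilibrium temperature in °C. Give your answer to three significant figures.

Heat lost by glass = heat gained by olive oil + calorimeter.
(275.7)(0.86)(71.0 − T) = [(368.5)(1.95) + 29.8](T − 31.3)
237.102 (71.0 − T) = 748.375 (T − 31.3)
16834 − 237.102 T = 748.375 T − 23424
40258 = 985.477 T
T = 40.85 °C

T_f = 40.9 °C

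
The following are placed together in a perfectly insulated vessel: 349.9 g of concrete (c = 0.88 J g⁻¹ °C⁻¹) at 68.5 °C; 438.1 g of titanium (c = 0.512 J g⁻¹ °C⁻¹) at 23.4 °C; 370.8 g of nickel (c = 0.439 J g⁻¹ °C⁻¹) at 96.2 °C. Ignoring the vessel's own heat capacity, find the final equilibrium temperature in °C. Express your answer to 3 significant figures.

Σ mᵢcᵢ(T − Tᵢ) = 0  ⇒  T = Σ mᵢcᵢTᵢ / Σ mᵢcᵢ
Σ mᵢcᵢ = 349.9×0.88 + 438.1×0.512 + 370.8×0.439 = 695.0004
Σ mᵢcᵢTᵢ = 307.912×68.5 + 224.3072×23.4 + 162.7812×96.2 = 42000
T = 42000 / 695.0004 = 60.43 °C

T_f = 60.4 °C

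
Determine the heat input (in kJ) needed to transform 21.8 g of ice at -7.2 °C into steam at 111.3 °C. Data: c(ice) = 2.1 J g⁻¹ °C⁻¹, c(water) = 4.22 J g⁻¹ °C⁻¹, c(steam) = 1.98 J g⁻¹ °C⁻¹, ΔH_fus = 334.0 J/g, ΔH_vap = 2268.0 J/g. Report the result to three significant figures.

q1 (heat ice -7.2→0.0 °C): 21.8 × 2.1 × 7.2 = 330 J
q2 (melt at 0 °C): 21.8 × 334.0 = 7281 J
q3 (heat water 0.0→100.0 °C): 21.8 × 4.22 × 100.0 = 9200 J
q4 (vaporize at 100 °C): 21.8 × 2268.0 = 49442 J
q5 (heat steam 100.0→111.3 °C): 21.8 × 1.98 × 11.3 = 488 J
Total: 330 + 7281 + 9200 + 49442 + 488 = 66741 J = 66.7 kJ

q = 66.7 kJ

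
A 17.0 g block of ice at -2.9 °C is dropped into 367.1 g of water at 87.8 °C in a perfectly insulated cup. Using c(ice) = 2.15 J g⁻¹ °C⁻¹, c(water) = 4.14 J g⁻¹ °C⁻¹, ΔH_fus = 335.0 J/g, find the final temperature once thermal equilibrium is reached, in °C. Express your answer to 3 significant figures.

T_f = 80.3 °C

Heat to bring ice to 0 °C and melt it: q₁ = 17.0×2.15×2.9 + 17.0×335.0 = 5801.0 J
Heat the water can supply cooling to 0 °C: 367.1×4.14×87.8 = 133438 J > q₁, so all ice melts.
Energy balance: 367.1×4.14×(87.8 − T) = 5801.0 + 17.0×4.14×(T − 0)
1519.794(87.8 − T) = 5801.0 + 70.38 T
133438 − 5801.0 = 1590.174 T
T = 127637.0 / 1590.174 = 80.27 °C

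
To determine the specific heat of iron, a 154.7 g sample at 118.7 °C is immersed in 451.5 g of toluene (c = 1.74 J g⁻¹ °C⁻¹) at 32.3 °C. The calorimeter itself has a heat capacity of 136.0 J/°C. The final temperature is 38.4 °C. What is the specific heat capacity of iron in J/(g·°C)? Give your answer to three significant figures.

q_gained = (451.5 × 1.74 + 136.0) × (38.4 − 32.3) = 5622 J
q_lost = 154.7 × c × (118.7 − 38.4) = 12422.41 c
Set equal: c = 5622 / 12422.41 = 0.453 J/(g·°C)

c = 0.453 J/(g·°C)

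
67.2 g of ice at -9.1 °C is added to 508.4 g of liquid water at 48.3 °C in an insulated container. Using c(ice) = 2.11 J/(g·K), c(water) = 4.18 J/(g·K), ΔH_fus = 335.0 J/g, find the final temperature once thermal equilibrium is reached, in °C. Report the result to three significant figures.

T_f = 32.8 °C

Heat to bring ice to 0 °C and melt it: q₁ = 67.2×2.11×9.1 + 67.2×335.0 = 23802 J
Heat the water can supply cooling to 0 °C: 508.4×4.18×48.3 = 102643 J > q₁, so all ice melts.
Energy balance: 508.4×4.18×(48.3 − T) = 23802 + 67.2×4.18×(T − 0)
2125.112(48.3 − T) = 23802 + 280.896 T
102643 − 23802 = 2406.008 T
T = 78841 / 2406.008 = 32.77 °C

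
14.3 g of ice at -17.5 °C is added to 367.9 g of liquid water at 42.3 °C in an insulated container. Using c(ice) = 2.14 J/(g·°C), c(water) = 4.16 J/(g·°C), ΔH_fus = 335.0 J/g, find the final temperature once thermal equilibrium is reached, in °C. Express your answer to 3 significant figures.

T_f = 37.4 °C

Heat to bring ice to 0 °C and melt it: q₁ = 14.3×2.14×17.5 + 14.3×335.0 = 5326.0 J
Heat the water can supply cooling to 0 °C: 367.9×4.16×42.3 = 64738.6 J > q₁, so all ice melts.
Energy balance: 367.9×4.16×(42.3 − T) = 5326.0 + 14.3×4.16×(T − 0)
1530.464(42.3 − T) = 5326.0 + 59.488 T
64738.6 − 5326.0 = 1589.952 T
T = 59412.6 / 1589.952 = 37.37 °C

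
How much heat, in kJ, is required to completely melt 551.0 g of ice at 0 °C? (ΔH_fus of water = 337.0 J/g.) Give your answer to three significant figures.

q = m × ΔH_fus = 551.0 × 337.0 = 185700 J = 186 kJ

q = 186 kJ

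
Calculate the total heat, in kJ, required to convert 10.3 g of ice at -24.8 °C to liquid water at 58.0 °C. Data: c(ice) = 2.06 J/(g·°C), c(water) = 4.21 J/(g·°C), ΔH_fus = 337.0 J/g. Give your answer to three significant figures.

q1 (heat ice -24.8→0.0 °C): 10.3 × 2.06 × 24.8 = 526 J
q2 (melt at 0 °C): 10.3 × 337.0 = 3471 J
q3 (heat water 0.0→58.0 °C): 10.3 × 4.21 × 58.0 = 2515 J
Total: 526 + 3471 + 2515 = 6512 J = 6.51 kJ

q = 6.51 kJ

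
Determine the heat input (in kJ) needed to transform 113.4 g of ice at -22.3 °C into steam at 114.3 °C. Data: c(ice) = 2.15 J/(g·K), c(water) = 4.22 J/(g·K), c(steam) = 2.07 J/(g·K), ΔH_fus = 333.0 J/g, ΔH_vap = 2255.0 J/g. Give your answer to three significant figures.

q1 (heat ice -22.3→0.0 °C): 113.4 × 2.15 × 22.3 = 5437 J
q2 (melt at 0 °C): 113.4 × 333.0 = 37762 J
q3 (heat water 0.0→100.0 °C): 113.4 × 4.22 × 100.0 = 47855 J
q4 (vaporize at 100 °C): 113.4 × 2255.0 = 255717 J
q5 (heat steam 100.0→114.3 °C): 113.4 × 2.07 × 14.3 = 3357 J
Total: 5437 + 37762 + 47855 + 255717 + 3357 = 350128 J = 350 kJ

q = 350 kJ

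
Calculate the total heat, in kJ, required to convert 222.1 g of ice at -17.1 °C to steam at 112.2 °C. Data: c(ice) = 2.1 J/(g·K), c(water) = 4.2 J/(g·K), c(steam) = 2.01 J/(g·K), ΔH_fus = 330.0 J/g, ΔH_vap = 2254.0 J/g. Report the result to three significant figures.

q = 681 kJ

q1 (heat ice -17.1→0.0 °C): 222.1 × 2.1 × 17.1 = 7976 J
q2 (melt at 0 °C): 222.1 × 330.0 = 73293 J
q3 (heat water 0.0→100.0 °C): 222.1 × 4.2 × 100.0 = 93282 J
q4 (vaporize at 100 °C): 222.1 × 2254.0 = 500613 J
q5 (heat steam 100.0→112.2 °C): 222.1 × 2.01 × 12.2 = 5446 J
Total: 7976 + 73293 + 93282 + 500613 + 5446 = 680610 J = 681 kJ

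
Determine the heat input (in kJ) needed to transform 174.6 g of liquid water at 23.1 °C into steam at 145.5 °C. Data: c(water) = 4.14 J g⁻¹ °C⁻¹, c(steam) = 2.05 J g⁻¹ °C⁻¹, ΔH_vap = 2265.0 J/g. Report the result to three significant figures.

q1 (heat water 23.1→100.0 °C): 174.6 × 4.14 × 76.9 = 55587 J
q2 (vaporize at 100 °C): 174.6 × 2265.0 = 395469 J
q3 (heat steam 100.0→145.5 °C): 174.6 × 2.05 × 45.5 = 16286 J
Total: 55587 + 395469 + 16286 = 467342 J = 467 kJ

q = 467 kJ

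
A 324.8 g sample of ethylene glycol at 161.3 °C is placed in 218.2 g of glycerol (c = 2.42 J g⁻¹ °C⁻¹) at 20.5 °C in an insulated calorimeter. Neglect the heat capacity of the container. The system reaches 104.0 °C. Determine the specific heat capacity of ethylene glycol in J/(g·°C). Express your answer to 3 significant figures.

q_gained = (218.2 × 2.42) × (104.0 − 20.5) = 44090 J
q_lost = 324.8 × c × (161.3 − 104.0) = 18611.04 c
Set equal: c = 44090 / 18611.04 = 2.37 J/(g·°C)

c = 2.37 J/(g·°C)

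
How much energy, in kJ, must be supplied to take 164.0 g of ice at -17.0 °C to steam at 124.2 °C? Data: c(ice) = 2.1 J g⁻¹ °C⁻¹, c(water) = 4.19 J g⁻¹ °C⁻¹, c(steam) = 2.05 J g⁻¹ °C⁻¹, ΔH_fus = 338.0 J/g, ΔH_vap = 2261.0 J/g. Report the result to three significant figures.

q = 509 kJ

q1 (heat ice -17.0→0.0 °C): 164.0 × 2.1 × 17.0 = 5855 J
q2 (melt at 0 °C): 164.0 × 338.0 = 55432 J
q3 (heat water 0.0→100.0 °C): 164.0 × 4.19 × 100.0 = 68716 J
q4 (vaporize at 100 °C): 164.0 × 2261.0 = 370804 J
q5 (heat steam 100.0→124.2 °C): 164.0 × 2.05 × 24.2 = 8136 J
Total: 5855 + 55432 + 68716 + 370804 + 8136 = 508943 J = 509 kJ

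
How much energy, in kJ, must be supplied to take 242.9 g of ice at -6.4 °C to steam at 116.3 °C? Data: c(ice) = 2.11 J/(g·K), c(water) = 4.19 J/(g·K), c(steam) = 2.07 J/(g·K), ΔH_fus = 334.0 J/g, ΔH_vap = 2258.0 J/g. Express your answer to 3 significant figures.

q1 (heat ice -6.4→0.0 °C): 242.9 × 2.11 × 6.4 = 3280 J
q2 (melt at 0 °C): 242.9 × 334.0 = 81129 J
q3 (heat water 0.0→100.0 °C): 242.9 × 4.19 × 100.0 = 101775 J
q4 (vaporize at 100 °C): 242.9 × 2258.0 = 548468 J
q5 (heat steam 100.0→116.3 °C): 242.9 × 2.07 × 16.3 = 8196 J
Total: 3280 + 81129 + 101775 + 548468 + 8196 = 742848 J = 743 kJ

q = 743 kJ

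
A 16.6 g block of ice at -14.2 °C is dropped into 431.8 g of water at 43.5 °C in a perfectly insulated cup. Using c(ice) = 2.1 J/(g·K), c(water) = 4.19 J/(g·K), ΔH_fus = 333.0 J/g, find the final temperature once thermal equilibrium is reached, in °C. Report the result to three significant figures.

T_f = 38.7 °C

Heat to bring ice to 0 °C and melt it: q₁ = 16.6×2.1×14.2 + 16.6×333.0 = 6022.8 J
Heat the water can supply cooling to 0 °C: 431.8×4.19×43.5 = 78702.0 J > q₁, so all ice melts.
Energy balance: 431.8×4.19×(43.5 − T) = 6022.8 + 16.6×4.19×(T − 0)
1809.242(43.5 − T) = 6022.8 + 69.554 T
78702.0 − 6022.8 = 1878.796 T
T = 72679.2 / 1878.796 = 38.68 °C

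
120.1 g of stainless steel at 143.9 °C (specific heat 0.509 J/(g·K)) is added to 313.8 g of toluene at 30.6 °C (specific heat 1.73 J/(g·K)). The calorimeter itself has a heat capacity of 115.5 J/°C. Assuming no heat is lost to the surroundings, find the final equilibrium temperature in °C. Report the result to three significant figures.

Heat lost by stainless steel = heat gained by toluene + calorimeter.
(120.1)(0.509)(143.9 − T) = [(313.8)(1.73) + 115.5](T − 30.6)
61.1309 (143.9 − T) = 658.374 (T − 30.6)
8796.7 − 61.1309 T = 658.374 T − 20146
28942.7 = 719.5049 T
T = 40.23 °C

T_f = 40.2 °C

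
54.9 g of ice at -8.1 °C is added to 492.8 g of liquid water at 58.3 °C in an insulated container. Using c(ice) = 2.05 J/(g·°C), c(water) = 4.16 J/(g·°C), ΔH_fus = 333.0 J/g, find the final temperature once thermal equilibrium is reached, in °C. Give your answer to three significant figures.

T_f = 44.0 °C

Heat to bring ice to 0 °C and melt it: q₁ = 54.9×2.05×8.1 + 54.9×333.0 = 19193 J
Heat the water can supply cooling to 0 °C: 492.8×4.16×58.3 = 119518 J > q₁, so all ice melts.
Energy balance: 492.8×4.16×(58.3 − T) = 19193 + 54.9×4.16×(T − 0)
2050.048(58.3 − T) = 19193 + 228.384 T
119518 − 19193 = 2278.432 T
T = 100325 / 2278.432 = 44.03 °C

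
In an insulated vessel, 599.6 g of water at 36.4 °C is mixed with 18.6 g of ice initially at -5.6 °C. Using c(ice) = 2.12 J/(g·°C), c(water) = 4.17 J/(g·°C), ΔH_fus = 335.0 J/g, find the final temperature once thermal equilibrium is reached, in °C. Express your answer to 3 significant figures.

T_f = 32.8 °C

Heat to bring ice to 0 °C and melt it: q₁ = 18.6×2.12×5.6 + 18.6×335.0 = 6451.8 J
Heat the water can supply cooling to 0 °C: 599.6×4.17×36.4 = 91012.1 J > q₁, so all ice melts.
Energy balance: 599.6×4.17×(36.4 − T) = 6451.8 + 18.6×4.17×(T − 0)
2500.332(36.4 − T) = 6451.8 + 77.562 T
91012.1 − 6451.8 = 2577.894 T
T = 84560.3 / 2577.894 = 32.80 °C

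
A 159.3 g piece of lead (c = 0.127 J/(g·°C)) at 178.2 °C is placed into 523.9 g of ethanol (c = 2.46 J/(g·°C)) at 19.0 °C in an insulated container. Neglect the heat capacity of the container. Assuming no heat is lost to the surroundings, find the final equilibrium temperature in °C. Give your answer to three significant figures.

T_f = 21.5 °C

Heat lost by lead = heat gained by ethanol.
(159.3)(0.127)(178.2 − T) = (523.9)(2.46)(T − 19.0)
20.2311 (178.2 − T) = 1288.794 (T − 19.0)
3605.2 − 20.2311 T = 1288.794 T − 24487
28092.2 = 1309.0251 T
T = 21.46 °C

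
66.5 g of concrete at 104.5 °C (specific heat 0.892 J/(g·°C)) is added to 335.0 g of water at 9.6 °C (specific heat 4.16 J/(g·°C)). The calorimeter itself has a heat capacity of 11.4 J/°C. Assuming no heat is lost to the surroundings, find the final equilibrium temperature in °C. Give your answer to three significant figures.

Heat lost by concrete = heat gained by water + calorimeter.
(66.5)(0.892)(104.5 − T) = [(335.0)(4.16) + 11.4](T − 9.6)
59.318 (104.5 − T) = 1405.0 (T − 9.6)
6198.7 − 59.318 T = 1405.0 T − 13488
19686.7 = 1464.318 T
T = 13.44 °C

T_f = 13.4 °C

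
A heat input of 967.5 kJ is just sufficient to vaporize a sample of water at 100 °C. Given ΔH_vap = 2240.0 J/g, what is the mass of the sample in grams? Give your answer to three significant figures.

m = q / ΔH_vap = 967500 J / 2240.0 J/g = 432 g

m = 432 g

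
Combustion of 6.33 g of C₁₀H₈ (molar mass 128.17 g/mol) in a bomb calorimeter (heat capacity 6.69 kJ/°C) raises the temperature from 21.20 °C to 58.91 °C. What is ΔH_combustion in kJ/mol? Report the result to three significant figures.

ΔT = 58.91 − 21.20 = 37.71 °C
q_cal = C_cal × ΔT = 6.69 × 37.71 = 252.2799 kJ
n = 6.33 / 128.17 = 0.04939 mol
q_rxn = −q_cal = -252.2799 kJ
ΔH = -252.2799 / 0.04939 = -5108 kJ/mol

ΔH = -5110 kJ/mol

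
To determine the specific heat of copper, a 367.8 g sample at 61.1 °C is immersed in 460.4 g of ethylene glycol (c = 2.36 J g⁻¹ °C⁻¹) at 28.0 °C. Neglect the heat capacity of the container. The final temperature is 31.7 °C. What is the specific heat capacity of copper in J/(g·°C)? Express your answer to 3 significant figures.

c = 0.372 J/(g·°C)

q_gained = (460.4 × 2.36) × (31.7 − 28.0) = 4020 J
q_lost = 367.8 × c × (61.1 − 31.7) = 10813.32 c
Set equal: c = 4020 / 10813.32 = 0.372 J/(g·°C)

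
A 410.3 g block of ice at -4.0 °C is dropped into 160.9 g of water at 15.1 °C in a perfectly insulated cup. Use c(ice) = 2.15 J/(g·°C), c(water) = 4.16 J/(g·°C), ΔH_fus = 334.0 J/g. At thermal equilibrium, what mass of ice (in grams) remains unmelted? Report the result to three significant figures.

m_ice remaining = 391 g

Heat to warm all ice to 0 °C: 410.3×2.15×4.0 = 3528.6 J
Heat released by water cooling to 0 °C: 160.9×4.16×15.1 = 10107 J
10107 J < 3528.6 + 410.3×334.0 = 140568.8 J, so not all ice melts; final T = 0 °C.
Heat left for melting: 10107 − 3528.6 = 6578.4 J
Mass melted = 6578.4 / 334.0 = 19.70 g
Ice remaining = 410.3 − 19.70 = 390.60 g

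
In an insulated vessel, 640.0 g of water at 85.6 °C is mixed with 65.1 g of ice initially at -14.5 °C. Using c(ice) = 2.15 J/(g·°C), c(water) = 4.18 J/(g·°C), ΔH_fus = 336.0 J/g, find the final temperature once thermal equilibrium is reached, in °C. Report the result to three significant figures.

T_f = 69.6 °C

Heat to bring ice to 0 °C and melt it: q₁ = 65.1×2.15×14.5 + 65.1×336.0 = 23903 J
Heat the water can supply cooling to 0 °C: 640.0×4.18×85.6 = 228997 J > q₁, so all ice melts.
Energy balance: 640.0×4.18×(85.6 − T) = 23903 + 65.1×4.18×(T − 0)
2675.2(85.6 − T) = 23903 + 272.118 T
228997 − 23903 = 2947.318 T
T = 205094 / 2947.318 = 69.59 °C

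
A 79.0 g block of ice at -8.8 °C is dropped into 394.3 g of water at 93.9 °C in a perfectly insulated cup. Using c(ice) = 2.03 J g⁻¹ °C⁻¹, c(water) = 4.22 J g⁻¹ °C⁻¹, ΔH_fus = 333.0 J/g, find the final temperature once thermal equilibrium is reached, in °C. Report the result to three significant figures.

T_f = 64.3 °C

Heat to bring ice to 0 °C and melt it: q₁ = 79.0×2.03×8.8 + 79.0×333.0 = 27718 J
Heat the water can supply cooling to 0 °C: 394.3×4.22×93.9 = 156245 J > q₁, so all ice melts.
Energy balance: 394.3×4.22×(93.9 − T) = 27718 + 79.0×4.22×(T − 0)
1663.946(93.9 − T) = 27718 + 333.38 T
156245 − 27718 = 1997.326 T
T = 128527 / 1997.326 = 64.3495 °C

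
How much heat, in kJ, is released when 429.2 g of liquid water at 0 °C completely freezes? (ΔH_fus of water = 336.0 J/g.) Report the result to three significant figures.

q = m × ΔH_fus = 429.2 × 336.0 = 144200 J = 144 kJ

q = 144 kJ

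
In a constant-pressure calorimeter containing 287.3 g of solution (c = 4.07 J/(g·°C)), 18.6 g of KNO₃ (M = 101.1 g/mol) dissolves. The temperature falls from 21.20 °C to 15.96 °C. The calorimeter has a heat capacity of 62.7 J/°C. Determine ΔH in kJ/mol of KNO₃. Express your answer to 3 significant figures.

ΔH = 35.1 kJ/mol

|ΔT| = |15.96 − 21.20| = 5.24 °C
|q_surr| = (287.3 × 4.07 + 62.7) × 5.24 = 1232.011 × 5.24 = 6456 J
n(KNO₃) = 18.6 / 101.1 = 0.1840 mol
Temperature fell, so q_rxn = +|q_surr| = 6.456 kJ
ΔH = q_rxn / n = 35.09 kJ/mol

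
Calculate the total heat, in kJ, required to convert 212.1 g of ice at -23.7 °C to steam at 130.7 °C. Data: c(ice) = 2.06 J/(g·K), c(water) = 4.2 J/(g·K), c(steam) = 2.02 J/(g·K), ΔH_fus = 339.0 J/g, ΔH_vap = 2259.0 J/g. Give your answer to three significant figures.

q1 (heat ice -23.7→0.0 °C): 212.1 × 2.06 × 23.7 = 10355 J
q2 (melt at 0 °C): 212.1 × 339.0 = 71902 J
q3 (heat water 0.0→100.0 °C): 212.1 × 4.2 × 100.0 = 89082 J
q4 (vaporize at 100 °C): 212.1 × 2259.0 = 479134 J
q5 (heat steam 100.0→130.7 °C): 212.1 × 2.02 × 30.7 = 13153 J
Total: 10355 + 71902 + 89082 + 479134 + 13153 = 663626 J = 664 kJ

q = 664 kJ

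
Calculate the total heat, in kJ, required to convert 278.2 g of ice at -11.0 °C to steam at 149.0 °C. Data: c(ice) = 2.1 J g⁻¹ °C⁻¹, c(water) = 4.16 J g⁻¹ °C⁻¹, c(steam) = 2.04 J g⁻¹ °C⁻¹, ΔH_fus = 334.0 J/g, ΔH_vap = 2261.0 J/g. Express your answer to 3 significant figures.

q = 872 kJ

q1 (heat ice -11.0→0.0 °C): 278.2 × 2.1 × 11.0 = 6426 J
q2 (melt at 0 °C): 278.2 × 334.0 = 92919 J
q3 (heat water 0.0→100.0 °C): 278.2 × 4.16 × 100.0 = 115731 J
q4 (vaporize at 100 °C): 278.2 × 2261.0 = 629010 J
q5 (heat steam 100.0→149.0 °C): 278.2 × 2.04 × 49.0 = 27809 J
Total: 6426 + 92919 + 115731 + 629010 + 27809 = 871895 J = 872 kJ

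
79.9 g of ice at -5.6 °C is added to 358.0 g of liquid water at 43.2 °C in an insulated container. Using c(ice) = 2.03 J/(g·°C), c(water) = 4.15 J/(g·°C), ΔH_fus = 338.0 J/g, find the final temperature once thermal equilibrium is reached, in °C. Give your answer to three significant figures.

T_f = 20.0 °C

Heat to bring ice to 0 °C and melt it: q₁ = 79.9×2.03×5.6 + 79.9×338.0 = 27915 J
Heat the water can supply cooling to 0 °C: 358.0×4.15×43.2 = 64182.2 J > q₁, so all ice melts.
Energy balance: 358.0×4.15×(43.2 − T) = 27915 + 79.9×4.15×(T − 0)
1485.7(43.2 − T) = 27915 + 331.585 T
64182.2 − 27915 = 1817.285 T
T = 36267.2 / 1817.285 = 19.96 °C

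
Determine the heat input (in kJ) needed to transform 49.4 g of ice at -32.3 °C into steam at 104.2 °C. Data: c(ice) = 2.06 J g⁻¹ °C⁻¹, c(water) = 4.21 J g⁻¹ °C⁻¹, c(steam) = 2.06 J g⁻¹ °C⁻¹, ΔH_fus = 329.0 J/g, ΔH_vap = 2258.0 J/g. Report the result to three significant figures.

q1 (heat ice -32.3→0.0 °C): 49.4 × 2.06 × 32.3 = 3287 J
q2 (melt at 0 °C): 49.4 × 329.0 = 16253 J
q3 (heat water 0.0→100.0 °C): 49.4 × 4.21 × 100.0 = 20797 J
q4 (vaporize at 100 °C): 49.4 × 2258.0 = 111545 J
q5 (heat steam 100.0→104.2 °C): 49.4 × 2.06 × 4.2 = 427 J
Total: 3287 + 16253 + 20797 + 111545 + 427 = 152309 J = 152 kJ

q = 152 kJ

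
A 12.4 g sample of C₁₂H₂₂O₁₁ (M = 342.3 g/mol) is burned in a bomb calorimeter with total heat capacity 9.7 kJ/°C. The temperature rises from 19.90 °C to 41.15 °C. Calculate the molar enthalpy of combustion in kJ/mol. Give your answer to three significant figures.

ΔT = 41.15 − 19.90 = 21.25 °C
q_cal = C_cal × ΔT = 9.7 × 21.25 = 206.125 kJ
n = 12.4 / 342.3 = 0.03623 mol
q_rxn = −q_cal = -206.125 kJ
ΔH = -206.125 / 0.03623 = -5689 kJ/mol

ΔH = -5690 kJ/mol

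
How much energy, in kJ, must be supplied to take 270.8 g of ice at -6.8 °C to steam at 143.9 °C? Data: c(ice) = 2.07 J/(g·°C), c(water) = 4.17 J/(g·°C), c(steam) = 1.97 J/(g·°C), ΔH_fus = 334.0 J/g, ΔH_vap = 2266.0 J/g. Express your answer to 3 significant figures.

q = 844 kJ

q1 (heat ice -6.8→0.0 °C): 270.8 × 2.07 × 6.8 = 3812 J
q2 (melt at 0 °C): 270.8 × 334.0 = 90447 J
q3 (heat water 0.0→100.0 °C): 270.8 × 4.17 × 100.0 = 112924 J
q4 (vaporize at 100 °C): 270.8 × 2266.0 = 613633 J
q5 (heat steam 100.0→143.9 °C): 270.8 × 1.97 × 43.9 = 23420 J
Total: 3812 + 90447 + 112924 + 613633 + 23420 = 844236 J = 844 kJ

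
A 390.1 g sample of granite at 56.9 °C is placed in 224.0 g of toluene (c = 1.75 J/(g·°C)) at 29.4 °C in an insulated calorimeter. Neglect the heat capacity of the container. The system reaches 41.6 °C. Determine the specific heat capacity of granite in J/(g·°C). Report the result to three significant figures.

c = 0.801 J/(g·°C)

q_gained = (224.0 × 1.75) × (41.6 − 29.4) = 4782 J
q_lost = 390.1 × c × (56.9 − 41.6) = 5968.53 c
Set equal: c = 4782 / 5968.53 = 0.801 J/(g·°C)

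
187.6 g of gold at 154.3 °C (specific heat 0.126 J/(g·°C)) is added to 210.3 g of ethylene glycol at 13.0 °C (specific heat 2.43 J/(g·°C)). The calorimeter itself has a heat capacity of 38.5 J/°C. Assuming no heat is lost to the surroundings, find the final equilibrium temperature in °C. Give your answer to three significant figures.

Heat lost by gold = heat gained by ethylene glycol + calorimeter.
(187.6)(0.126)(154.3 − T) = [(210.3)(2.43) + 38.5](T − 13.0)
23.6376 (154.3 − T) = 549.529 (T − 13.0)
3647.3 − 23.6376 T = 549.529 T − 7143.9
10791.2 = 573.1666 T
T = 18.83 °C

T_f = 18.8 °C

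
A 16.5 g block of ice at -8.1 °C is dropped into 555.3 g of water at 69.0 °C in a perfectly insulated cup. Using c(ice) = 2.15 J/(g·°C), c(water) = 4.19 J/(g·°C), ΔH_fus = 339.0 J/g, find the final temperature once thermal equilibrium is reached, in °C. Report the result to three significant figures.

Heat to bring ice to 0 °C and melt it: q₁ = 16.5×2.15×8.1 + 16.5×339.0 = 5880.8 J
Heat the water can supply cooling to 0 °C: 555.3×4.19×69.0 = 160543 J > q₁, so all ice melts.
Energy balance: 555.3×4.19×(69.0 − T) = 5880.8 + 16.5×4.19×(T − 0)
2326.707(69.0 − T) = 5880.8 + 69.135 T
160543 − 5880.8 = 2395.842 T
T = 154662.2 / 2395.842 = 64.55 °C

T_f = 64.6 °C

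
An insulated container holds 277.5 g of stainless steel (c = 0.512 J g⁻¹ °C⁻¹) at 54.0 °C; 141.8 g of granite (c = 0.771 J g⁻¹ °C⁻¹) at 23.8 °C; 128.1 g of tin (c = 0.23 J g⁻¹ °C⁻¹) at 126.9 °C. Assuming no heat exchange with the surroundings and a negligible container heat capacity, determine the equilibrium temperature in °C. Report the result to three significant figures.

T_f = 49.9 °C

Σ mᵢcᵢ(T − Tᵢ) = 0  ⇒  T = Σ mᵢcᵢTᵢ / Σ mᵢcᵢ
Σ mᵢcᵢ = 277.5×0.512 + 141.8×0.771 + 128.1×0.23 = 280.8708
Σ mᵢcᵢTᵢ = 142.08×54.0 + 109.3278×23.8 + 29.463×126.9 = 14013
T = 14013 / 280.8708 = 49.89 °C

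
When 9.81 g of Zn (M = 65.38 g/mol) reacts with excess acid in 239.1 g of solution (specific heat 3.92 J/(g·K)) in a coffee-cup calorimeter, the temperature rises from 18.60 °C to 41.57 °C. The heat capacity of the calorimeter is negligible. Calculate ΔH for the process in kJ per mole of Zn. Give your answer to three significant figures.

ΔH = -143 kJ/mol

|ΔT| = |41.57 − 18.60| = 22.97 °C
|q_surr| = (239.1 × 3.92) × 22.97 = 937.272 × 22.97 = 21529 J
n(Zn) = 9.81 / 65.38 = 0.15005 mol
Temperature rose, so q_rxn = −|q_surr| = -21.529 kJ
ΔH = q_rxn / n = -143.48 kJ/mol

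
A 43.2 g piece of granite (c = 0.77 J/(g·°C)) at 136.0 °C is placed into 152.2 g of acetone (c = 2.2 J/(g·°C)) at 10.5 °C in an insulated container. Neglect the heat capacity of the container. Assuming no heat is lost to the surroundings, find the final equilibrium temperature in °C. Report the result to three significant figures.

Heat lost by granite = heat gained by acetone.
(43.2)(0.77)(136.0 − T) = (152.2)(2.2)(T − 10.5)
33.264 (136.0 − T) = 334.84 (T − 10.5)
4523.9 − 33.264 T = 334.84 T − 3515.8
8039.7 = 368.104 T
T = 21.84 °C

T_f = 21.8 °C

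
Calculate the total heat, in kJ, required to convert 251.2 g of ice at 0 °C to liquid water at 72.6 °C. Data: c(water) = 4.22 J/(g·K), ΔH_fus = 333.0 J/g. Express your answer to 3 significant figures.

q = 161 kJ

q1 (melt at 0 °C): 251.2 × 333.0 = 83650 J
q2 (heat water 0.0→72.6 °C): 251.2 × 4.22 × 72.6 = 76961 J
Total: 83650 + 76961 = 160611 J = 161 kJ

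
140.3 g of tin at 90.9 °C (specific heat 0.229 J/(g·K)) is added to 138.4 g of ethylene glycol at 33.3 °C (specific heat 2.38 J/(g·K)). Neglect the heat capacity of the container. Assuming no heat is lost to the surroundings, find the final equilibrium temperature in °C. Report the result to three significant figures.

T_f = 38.4 °C

Heat lost by tin = heat gained by ethylene glycol.
(140.3)(0.229)(90.9 − T) = (138.4)(2.38)(T − 33.3)
32.1287 (90.9 − T) = 329.392 (T − 33.3)
2920.5 − 32.1287 T = 329.392 T − 10969
13889.5 = 361.5207 T
T = 38.42 °C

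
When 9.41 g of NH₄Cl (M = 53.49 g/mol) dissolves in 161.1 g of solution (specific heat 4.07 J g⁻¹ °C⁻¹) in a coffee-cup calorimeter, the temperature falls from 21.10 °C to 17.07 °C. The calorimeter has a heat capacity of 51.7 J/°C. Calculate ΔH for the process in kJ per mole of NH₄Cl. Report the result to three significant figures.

|ΔT| = |17.07 − 21.10| = 4.03 °C
|q_surr| = (161.1 × 4.07 + 51.7) × 4.03 = 707.377 × 4.03 = 2851 J
n(NH₄Cl) = 9.41 / 53.49 = 0.1759 mol
Temperature fell, so q_rxn = +|q_surr| = 2.851 kJ
ΔH = q_rxn / n = 16.21 kJ/mol

ΔH = 16.2 kJ/mol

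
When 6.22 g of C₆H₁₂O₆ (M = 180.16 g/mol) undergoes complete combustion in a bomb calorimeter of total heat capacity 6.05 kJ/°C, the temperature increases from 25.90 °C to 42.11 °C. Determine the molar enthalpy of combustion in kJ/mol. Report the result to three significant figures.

ΔH = -2840 kJ/mol

ΔT = 42.11 − 25.90 = 16.21 °C
q_cal = C_cal × ΔT = 6.05 × 16.21 = 98.0705 kJ
n = 6.22 / 180.16 = 0.03452 mol
q_rxn = −q_cal = -98.0705 kJ
ΔH = -98.0705 / 0.03452 = -2841 kJ/mol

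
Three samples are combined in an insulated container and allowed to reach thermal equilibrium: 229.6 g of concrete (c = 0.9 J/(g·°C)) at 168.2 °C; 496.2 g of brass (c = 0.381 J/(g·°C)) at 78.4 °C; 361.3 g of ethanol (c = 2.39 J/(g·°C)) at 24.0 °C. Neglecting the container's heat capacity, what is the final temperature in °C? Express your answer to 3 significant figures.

T_f = 55.8 °C

Σ mᵢcᵢ(T − Tᵢ) = 0  ⇒  T = Σ mᵢcᵢTᵢ / Σ mᵢcᵢ
Σ mᵢcᵢ = 229.6×0.9 + 496.2×0.381 + 361.3×2.39 = 1259.1992
Σ mᵢcᵢTᵢ = 206.64×168.2 + 189.0522×78.4 + 863.507×24.0 = 70303
T = 70303 / 1259.1992 = 55.83 °C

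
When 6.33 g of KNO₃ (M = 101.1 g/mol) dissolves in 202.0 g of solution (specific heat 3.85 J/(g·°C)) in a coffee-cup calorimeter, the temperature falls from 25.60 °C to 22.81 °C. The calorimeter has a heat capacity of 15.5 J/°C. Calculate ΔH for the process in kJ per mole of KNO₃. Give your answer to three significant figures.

ΔH = 35.3 kJ/mol

|ΔT| = |22.81 − 25.60| = 2.79 °C
|q_surr| = (202.0 × 3.85 + 15.5) × 2.79 = 793.2 × 2.79 = 2213 J
n(KNO₃) = 6.33 / 101.1 = 0.06261 mol
Temperature fell, so q_rxn = +|q_surr| = 2.213 kJ
ΔH = q_rxn / n = 35.346 kJ/mol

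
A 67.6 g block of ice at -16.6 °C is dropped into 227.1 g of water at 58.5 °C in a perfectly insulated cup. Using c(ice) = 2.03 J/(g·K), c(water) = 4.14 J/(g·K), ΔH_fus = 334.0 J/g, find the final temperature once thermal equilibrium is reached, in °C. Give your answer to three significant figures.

T_f = 24.7 °C

Heat to bring ice to 0 °C and melt it: q₁ = 67.6×2.03×16.6 + 67.6×334.0 = 24856 J
Heat the water can supply cooling to 0 °C: 227.1×4.14×58.5 = 55001.3 J > q₁, so all ice melts.
Energy balance: 227.1×4.14×(58.5 − T) = 24856 + 67.6×4.14×(T − 0)
940.194(58.5 − T) = 24856 + 279.864 T
55001.3 − 24856 = 1220.058 T
T = 30145.3 / 1220.058 = 24.71 °C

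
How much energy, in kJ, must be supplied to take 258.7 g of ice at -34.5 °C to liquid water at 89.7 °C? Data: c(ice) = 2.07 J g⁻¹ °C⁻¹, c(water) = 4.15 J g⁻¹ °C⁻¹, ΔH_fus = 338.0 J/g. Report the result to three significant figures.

q1 (heat ice -34.5→0.0 °C): 258.7 × 2.07 × 34.5 = 18475 J
q2 (melt at 0 °C): 258.7 × 338.0 = 87441 J
q3 (heat water 0.0→89.7 °C): 258.7 × 4.15 × 89.7 = 96302 J
Total: 18475 + 87441 + 96302 = 202218 J = 202 kJ

q = 202 kJ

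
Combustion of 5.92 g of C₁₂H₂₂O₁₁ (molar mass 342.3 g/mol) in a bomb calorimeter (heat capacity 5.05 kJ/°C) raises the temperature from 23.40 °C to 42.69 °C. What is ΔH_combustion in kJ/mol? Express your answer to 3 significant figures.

ΔH = -5630 kJ/mol

ΔT = 42.69 − 23.40 = 19.29 °C
q_cal = C_cal × ΔT = 5.05 × 19.29 = 97.4145 kJ
n = 5.92 / 342.3 = 0.01729 mol
q_rxn = −q_cal = -97.4145 kJ
ΔH = -97.4145 / 0.01729 = -5634 kJ/mol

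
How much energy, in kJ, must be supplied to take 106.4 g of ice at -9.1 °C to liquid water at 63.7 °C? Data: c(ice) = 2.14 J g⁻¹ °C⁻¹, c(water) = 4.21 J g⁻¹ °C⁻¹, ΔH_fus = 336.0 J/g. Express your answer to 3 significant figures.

q = 66.4 kJ

q1 (heat ice -9.1→0.0 °C): 106.4 × 2.14 × 9.1 = 2072 J
q2 (melt at 0 °C): 106.4 × 336.0 = 35750 J
q3 (heat water 0.0→63.7 °C): 106.4 × 4.21 × 63.7 = 28534 J
Total: 2072 + 35750 + 28534 = 66356 J = 66.4 kJ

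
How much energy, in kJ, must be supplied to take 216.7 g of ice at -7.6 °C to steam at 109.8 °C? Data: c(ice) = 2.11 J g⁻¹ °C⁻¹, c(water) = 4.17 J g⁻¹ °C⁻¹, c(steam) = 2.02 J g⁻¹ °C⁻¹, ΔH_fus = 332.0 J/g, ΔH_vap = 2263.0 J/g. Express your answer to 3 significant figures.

q = 660 kJ

q1 (heat ice -7.6→0.0 °C): 216.7 × 2.11 × 7.6 = 3475 J
q2 (melt at 0 °C): 216.7 × 332.0 = 71944 J
q3 (heat water 0.0→100.0 °C): 216.7 × 4.17 × 100.0 = 90364 J
q4 (vaporize at 100 °C): 216.7 × 2263.0 = 490392 J
q5 (heat steam 100.0→109.8 °C): 216.7 × 2.02 × 9.8 = 4290 J
Total: 3475 + 71944 + 90364 + 490392 + 4290 = 660465 J = 660 kJ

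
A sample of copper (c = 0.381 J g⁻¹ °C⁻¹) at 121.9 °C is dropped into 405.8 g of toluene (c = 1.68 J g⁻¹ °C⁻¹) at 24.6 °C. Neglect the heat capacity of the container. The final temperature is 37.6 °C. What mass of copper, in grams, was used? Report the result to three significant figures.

q_gained = (405.8 × 1.68) × (37.6 − 24.6) = 8863 J
q_lost = m × 0.381 × (121.9 − 37.6) = 32.1183 m
m = 8863 / 32.1183 = 276 g

m = 276 g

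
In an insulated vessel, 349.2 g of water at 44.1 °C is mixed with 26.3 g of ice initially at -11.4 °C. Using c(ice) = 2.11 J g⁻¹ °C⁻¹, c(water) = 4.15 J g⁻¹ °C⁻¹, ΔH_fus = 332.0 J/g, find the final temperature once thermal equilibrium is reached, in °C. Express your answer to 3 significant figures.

T_f = 35.0 °C

Heat to bring ice to 0 °C and melt it: q₁ = 26.3×2.11×11.4 + 26.3×332.0 = 9364.2 J
Heat the water can supply cooling to 0 °C: 349.2×4.15×44.1 = 63908.8 J > q₁, so all ice melts.
Energy balance: 349.2×4.15×(44.1 − T) = 9364.2 + 26.3×4.15×(T − 0)
1449.18(44.1 − T) = 9364.2 + 109.145 T
63908.8 − 9364.2 = 1558.325 T
T = 54544.6 / 1558.325 = 35.00 °C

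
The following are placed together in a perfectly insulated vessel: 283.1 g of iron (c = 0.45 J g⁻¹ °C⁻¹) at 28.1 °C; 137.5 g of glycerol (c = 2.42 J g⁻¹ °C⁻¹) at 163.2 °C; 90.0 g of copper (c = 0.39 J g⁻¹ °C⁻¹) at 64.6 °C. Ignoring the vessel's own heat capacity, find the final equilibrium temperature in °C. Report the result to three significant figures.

Σ mᵢcᵢ(T − Tᵢ) = 0  ⇒  T = Σ mᵢcᵢTᵢ / Σ mᵢcᵢ
Σ mᵢcᵢ = 283.1×0.45 + 137.5×2.42 + 90.0×0.39 = 495.245
Σ mᵢcᵢTᵢ = 127.395×28.1 + 332.75×163.2 + 35.1×64.6 = 60152
T = 60152 / 495.245 = 121.46 °C

T_f = 121 °C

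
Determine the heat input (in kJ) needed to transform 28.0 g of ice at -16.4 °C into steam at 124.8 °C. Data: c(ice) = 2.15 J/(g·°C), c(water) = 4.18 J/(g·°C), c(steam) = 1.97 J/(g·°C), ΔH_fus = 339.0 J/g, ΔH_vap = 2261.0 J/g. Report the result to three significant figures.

q = 86.9 kJ

q1 (heat ice -16.4→0.0 °C): 28.0 × 2.15 × 16.4 = 987 J
q2 (melt at 0 °C): 28.0 × 339.0 = 9492 J
q3 (heat water 0.0→100.0 °C): 28.0 × 4.18 × 100.0 = 11704 J
q4 (vaporize at 100 °C): 28.0 × 2261.0 = 63308 J
q5 (heat steam 100.0→124.8 °C): 28.0 × 1.97 × 24.8 = 1368 J
Total: 987 + 9492 + 11704 + 63308 + 1368 = 86859 J = 86.9 kJ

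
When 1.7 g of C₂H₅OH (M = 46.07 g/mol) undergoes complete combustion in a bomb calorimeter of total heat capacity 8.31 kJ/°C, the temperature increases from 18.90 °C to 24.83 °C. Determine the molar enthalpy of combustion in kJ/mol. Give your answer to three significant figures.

ΔH = -1340 kJ/mol

ΔT = 24.83 − 18.90 = 5.93 °C
q_cal = C_cal × ΔT = 8.31 × 5.93 = 49.2783 kJ
n = 1.7 / 46.07 = 0.03690 mol
q_rxn = −q_cal = -49.2783 kJ
ΔH = -49.2783 / 0.03690 = -1335 kJ/mol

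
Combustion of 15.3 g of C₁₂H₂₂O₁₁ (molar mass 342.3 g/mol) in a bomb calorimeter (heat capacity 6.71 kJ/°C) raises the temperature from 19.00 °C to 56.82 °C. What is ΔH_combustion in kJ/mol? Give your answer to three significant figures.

ΔH = -5680 kJ/mol

ΔT = 56.82 − 19.00 = 37.82 °C
q_cal = C_cal × ΔT = 6.71 × 37.82 = 253.7722 kJ
n = 15.3 / 342.3 = 0.04470 mol
q_rxn = −q_cal = -253.7722 kJ
ΔH = -253.7722 / 0.04470 = -5677 kJ/mol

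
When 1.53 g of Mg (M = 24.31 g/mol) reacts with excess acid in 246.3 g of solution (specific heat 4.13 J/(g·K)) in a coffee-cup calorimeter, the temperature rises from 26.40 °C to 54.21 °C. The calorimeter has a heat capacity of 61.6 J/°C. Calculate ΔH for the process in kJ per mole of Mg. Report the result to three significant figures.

|ΔT| = |54.21 − 26.40| = 27.81 °C
|q_surr| = (246.3 × 4.13 + 61.6) × 27.81 = 1078.819 × 27.81 = 30000 J
n(Mg) = 1.53 / 24.31 = 0.06294 mol
Temperature rose, so q_rxn = −|q_surr| = -30.00 kJ
ΔH = q_rxn / n = -476.6 kJ/mol

ΔH = -477 kJ/mol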